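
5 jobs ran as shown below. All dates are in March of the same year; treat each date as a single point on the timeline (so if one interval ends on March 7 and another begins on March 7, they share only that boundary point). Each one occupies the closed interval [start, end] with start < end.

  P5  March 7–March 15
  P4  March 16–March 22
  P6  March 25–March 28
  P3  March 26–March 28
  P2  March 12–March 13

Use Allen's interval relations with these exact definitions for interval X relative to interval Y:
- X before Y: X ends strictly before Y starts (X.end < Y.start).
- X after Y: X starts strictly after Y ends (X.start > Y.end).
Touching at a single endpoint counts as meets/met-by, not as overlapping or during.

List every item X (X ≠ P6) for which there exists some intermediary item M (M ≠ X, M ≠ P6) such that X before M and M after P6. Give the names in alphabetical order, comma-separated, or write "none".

none

Target P6 = [March 25, March 28].
Intermediaries M with M after P6: none.
Union: none.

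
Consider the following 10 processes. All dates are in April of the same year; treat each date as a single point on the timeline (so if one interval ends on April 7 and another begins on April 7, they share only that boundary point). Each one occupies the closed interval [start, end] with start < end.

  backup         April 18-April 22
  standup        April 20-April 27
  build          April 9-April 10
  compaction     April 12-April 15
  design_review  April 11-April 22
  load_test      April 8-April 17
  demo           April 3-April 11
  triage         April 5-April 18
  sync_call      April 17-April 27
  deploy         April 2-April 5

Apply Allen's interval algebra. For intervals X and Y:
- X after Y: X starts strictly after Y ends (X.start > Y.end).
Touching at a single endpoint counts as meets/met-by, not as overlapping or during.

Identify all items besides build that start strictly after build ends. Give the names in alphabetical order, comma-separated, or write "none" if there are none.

Target build = [April 9, April 10].
backup [April 18, April 22] → after → yes.
compaction [April 12, April 15] → after → yes.
demo [April 3, April 11] → contains → no.
deploy [April 2, April 5] → before → no.
design_review [April 11, April 22] → after → yes.
load_test [April 8, April 17] → contains → no.
standup [April 20, April 27] → after → yes.
sync_call [April 17, April 27] → after → yes.
triage [April 5, April 18] → contains → no.
Result: backup, compaction, design_review, standup, sync_call.

backup, compaction, design_review, standup, sync_call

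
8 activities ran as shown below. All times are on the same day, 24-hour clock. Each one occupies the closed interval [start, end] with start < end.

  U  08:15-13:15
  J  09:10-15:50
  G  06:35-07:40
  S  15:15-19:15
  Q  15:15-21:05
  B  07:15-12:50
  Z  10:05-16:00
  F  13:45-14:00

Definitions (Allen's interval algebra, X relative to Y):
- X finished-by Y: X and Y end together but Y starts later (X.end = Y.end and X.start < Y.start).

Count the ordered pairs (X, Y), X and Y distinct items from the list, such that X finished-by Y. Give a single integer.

0

Checking all 56 ordered pairs for relation 'finished-by'; matching pairs in alphabetical order:
No pair satisfies it.
Count: 0.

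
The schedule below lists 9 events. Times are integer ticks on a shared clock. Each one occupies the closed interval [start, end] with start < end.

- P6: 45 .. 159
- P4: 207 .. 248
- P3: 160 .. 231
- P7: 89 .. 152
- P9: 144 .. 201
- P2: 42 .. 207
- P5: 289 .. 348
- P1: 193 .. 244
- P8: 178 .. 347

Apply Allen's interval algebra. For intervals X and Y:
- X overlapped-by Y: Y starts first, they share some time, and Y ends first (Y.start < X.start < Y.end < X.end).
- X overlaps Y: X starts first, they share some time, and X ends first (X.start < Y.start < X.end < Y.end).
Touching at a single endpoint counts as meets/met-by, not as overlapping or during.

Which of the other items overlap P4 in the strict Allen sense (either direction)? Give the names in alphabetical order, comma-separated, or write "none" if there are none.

P1, P3

Target P4 = [207, 248].
P1 [193, 244] → overlaps → yes.
P2 [42, 207] → meets → no.
P3 [160, 231] → overlaps → yes.
P5 [289, 348] → after → no.
P6 [45, 159] → before → no.
P7 [89, 152] → before → no.
P8 [178, 347] → contains → no.
P9 [144, 201] → before → no.
Result: P1, P3.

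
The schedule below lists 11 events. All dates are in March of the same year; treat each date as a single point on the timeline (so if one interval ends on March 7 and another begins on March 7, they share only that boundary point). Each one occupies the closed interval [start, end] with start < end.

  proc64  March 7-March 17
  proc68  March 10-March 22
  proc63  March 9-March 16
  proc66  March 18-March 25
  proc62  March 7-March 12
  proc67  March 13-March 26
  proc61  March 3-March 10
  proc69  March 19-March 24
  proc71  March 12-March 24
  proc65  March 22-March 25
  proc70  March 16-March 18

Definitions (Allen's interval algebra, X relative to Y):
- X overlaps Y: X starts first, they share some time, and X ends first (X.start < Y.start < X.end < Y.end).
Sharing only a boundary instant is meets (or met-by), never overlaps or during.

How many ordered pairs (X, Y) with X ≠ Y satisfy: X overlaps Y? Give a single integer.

20

Checking all 110 ordered pairs for relation 'overlaps'; matching pairs in alphabetical order:
(proc61, proc62): proc61 overlaps proc62 ✓
(proc61, proc63): proc61 overlaps proc63 ✓
(proc61, proc64): proc61 overlaps proc64 ✓
(proc62, proc63): proc62 overlaps proc63 ✓
(proc62, proc68): proc62 overlaps proc68 ✓
(proc63, proc67): proc63 overlaps proc67 ✓
(proc63, proc68): proc63 overlaps proc68 ✓
(proc63, proc71): proc63 overlaps proc71 ✓
(proc64, proc67): proc64 overlaps proc67 ✓
(proc64, proc68): proc64 overlaps proc68 ✓
(proc64, proc70): proc64 overlaps proc70 ✓
(proc64, proc71): proc64 overlaps proc71 ✓
(proc68, proc66): proc68 overlaps proc66 ✓
(proc68, proc67): proc68 overlaps proc67 ✓
(proc68, proc69): proc68 overlaps proc69 ✓
(proc68, proc71): proc68 overlaps proc71 ✓
(proc69, proc65): proc69 overlaps proc65 ✓
(proc71, proc65): proc71 overlaps proc65 ✓
(proc71, proc66): proc71 overlaps proc66 ✓
(proc71, proc67): proc71 overlaps proc67 ✓
Count: 20.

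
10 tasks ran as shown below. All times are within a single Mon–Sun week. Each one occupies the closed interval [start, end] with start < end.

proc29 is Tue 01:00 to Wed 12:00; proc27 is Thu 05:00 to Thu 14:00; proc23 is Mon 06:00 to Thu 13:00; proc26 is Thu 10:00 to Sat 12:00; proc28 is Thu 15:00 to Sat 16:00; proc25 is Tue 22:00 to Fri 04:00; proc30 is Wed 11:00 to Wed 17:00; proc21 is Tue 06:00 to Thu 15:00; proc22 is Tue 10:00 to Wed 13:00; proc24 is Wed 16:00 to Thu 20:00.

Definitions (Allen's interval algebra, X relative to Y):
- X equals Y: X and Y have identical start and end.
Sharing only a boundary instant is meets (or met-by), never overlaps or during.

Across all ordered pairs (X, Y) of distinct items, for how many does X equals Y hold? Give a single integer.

Checking all 90 ordered pairs for relation 'equals'; matching pairs in alphabetical order:
No pair satisfies it.
Count: 0.

0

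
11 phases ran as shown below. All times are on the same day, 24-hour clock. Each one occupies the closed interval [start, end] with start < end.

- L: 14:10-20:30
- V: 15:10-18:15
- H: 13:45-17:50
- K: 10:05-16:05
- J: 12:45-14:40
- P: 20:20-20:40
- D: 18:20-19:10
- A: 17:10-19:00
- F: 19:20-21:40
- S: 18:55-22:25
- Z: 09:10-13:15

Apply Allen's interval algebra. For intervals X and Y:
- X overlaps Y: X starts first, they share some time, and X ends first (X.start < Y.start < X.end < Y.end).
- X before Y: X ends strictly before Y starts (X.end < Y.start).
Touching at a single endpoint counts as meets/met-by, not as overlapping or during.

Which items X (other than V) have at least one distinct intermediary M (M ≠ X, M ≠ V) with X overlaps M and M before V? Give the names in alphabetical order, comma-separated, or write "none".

Target V = [15:10, 18:15].
Intermediaries M with M before V: J, Z.
Via J — items with X overlaps J: Z.
Via Z — items with X overlaps Z: none.
Union: Z.

Z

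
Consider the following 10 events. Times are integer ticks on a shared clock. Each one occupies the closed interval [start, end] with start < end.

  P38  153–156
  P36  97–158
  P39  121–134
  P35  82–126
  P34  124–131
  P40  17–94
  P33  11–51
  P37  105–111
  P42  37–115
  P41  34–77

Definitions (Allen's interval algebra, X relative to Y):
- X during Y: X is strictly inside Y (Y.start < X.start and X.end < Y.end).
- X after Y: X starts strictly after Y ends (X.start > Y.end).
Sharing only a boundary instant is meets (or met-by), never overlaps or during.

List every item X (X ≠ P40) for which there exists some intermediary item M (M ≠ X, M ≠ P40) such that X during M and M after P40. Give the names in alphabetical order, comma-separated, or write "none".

P34, P37, P38, P39

Target P40 = [17, 94].
Intermediaries M with M after P40: P34, P36, P37, P38, P39.
Via P34 — items with X during P34: none.
Via P36 — items with X during P36: P34, P37, P38, P39.
Via P37 — items with X during P37: none.
Via P38 — items with X during P38: none.
Via P39 — items with X during P39: P34.
Union: P34, P37, P38, P39.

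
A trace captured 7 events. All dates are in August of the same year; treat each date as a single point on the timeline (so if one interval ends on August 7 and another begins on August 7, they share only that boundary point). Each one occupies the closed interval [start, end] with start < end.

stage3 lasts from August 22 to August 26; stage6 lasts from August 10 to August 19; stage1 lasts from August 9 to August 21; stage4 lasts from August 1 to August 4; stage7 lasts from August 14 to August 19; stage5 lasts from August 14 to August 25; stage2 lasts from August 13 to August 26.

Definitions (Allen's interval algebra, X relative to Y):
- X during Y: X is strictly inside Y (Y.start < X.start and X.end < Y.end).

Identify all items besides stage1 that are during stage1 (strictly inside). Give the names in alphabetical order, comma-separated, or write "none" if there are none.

Target stage1 = [August 9, August 21].
stage2 [August 13, August 26] → overlapped-by → no.
stage3 [August 22, August 26] → after → no.
stage4 [August 1, August 4] → before → no.
stage5 [August 14, August 25] → overlapped-by → no.
stage6 [August 10, August 19] → during → yes.
stage7 [August 14, August 19] → during → yes.
Result: stage6, stage7.

stage6, stage7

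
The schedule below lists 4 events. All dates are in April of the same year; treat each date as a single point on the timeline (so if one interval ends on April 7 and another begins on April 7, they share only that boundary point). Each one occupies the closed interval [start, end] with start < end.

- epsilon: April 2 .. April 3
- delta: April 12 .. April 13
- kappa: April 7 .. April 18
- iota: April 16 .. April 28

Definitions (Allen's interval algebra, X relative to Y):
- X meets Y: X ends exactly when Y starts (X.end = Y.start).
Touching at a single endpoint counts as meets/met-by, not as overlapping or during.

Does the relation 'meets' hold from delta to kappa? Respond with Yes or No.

No

delta = [April 12, April 13], kappa = [April 7, April 18].
Actual relation of delta to kappa: during.
Asked whether 'meets' holds → No.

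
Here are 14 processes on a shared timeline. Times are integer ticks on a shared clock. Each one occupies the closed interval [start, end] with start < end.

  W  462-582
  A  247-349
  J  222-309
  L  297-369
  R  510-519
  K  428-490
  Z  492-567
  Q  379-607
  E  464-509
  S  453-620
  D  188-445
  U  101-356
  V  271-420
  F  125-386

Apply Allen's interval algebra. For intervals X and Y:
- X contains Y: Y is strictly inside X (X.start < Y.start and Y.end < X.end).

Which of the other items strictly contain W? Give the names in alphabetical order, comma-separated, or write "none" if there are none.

Target W = [462, 582].
A [247, 349] → before → no.
D [188, 445] → before → no.
E [464, 509] → during → no.
F [125, 386] → before → no.
J [222, 309] → before → no.
K [428, 490] → overlaps → no.
L [297, 369] → before → no.
Q [379, 607] → contains → yes.
R [510, 519] → during → no.
S [453, 620] → contains → yes.
U [101, 356] → before → no.
V [271, 420] → before → no.
Z [492, 567] → during → no.
Result: Q, S.

Q, S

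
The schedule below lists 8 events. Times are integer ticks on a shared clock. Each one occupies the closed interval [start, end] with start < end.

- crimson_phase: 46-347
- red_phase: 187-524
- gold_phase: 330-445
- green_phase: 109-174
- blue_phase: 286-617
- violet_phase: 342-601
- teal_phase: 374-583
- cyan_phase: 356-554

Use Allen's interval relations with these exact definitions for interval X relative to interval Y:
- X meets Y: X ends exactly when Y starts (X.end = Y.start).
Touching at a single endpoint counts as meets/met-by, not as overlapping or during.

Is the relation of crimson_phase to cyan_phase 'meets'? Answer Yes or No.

No

crimson_phase = [46, 347], cyan_phase = [356, 554].
Actual relation of crimson_phase to cyan_phase: before.
Asked whether 'meets' holds → No.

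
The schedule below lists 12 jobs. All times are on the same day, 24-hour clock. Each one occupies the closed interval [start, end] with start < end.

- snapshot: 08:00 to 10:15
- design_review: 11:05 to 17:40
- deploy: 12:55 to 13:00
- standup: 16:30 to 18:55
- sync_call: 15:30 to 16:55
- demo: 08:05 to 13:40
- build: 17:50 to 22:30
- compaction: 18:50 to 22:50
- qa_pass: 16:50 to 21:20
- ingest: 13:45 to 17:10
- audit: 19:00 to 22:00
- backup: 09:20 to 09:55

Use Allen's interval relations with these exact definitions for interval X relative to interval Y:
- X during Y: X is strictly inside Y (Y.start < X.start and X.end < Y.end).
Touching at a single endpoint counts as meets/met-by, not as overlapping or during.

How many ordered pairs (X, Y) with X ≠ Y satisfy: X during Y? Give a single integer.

9

Checking all 132 ordered pairs for relation 'during'; matching pairs in alphabetical order:
(audit, build): audit during build ✓
(audit, compaction): audit during compaction ✓
(backup, demo): backup during demo ✓
(backup, snapshot): backup during snapshot ✓
(deploy, demo): deploy during demo ✓
(deploy, design_review): deploy during design_review ✓
(ingest, design_review): ingest during design_review ✓
(sync_call, design_review): sync_call during design_review ✓
(sync_call, ingest): sync_call during ingest ✓
Count: 9.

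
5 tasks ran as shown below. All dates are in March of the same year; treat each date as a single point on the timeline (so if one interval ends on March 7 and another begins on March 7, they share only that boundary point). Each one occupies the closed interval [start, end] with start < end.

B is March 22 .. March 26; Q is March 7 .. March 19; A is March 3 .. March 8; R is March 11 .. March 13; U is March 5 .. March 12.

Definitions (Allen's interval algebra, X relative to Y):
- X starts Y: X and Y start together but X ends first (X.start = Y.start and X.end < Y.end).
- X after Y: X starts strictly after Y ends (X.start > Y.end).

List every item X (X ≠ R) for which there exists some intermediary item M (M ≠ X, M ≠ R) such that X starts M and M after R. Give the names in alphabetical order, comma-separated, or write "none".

none

Target R = [March 11, March 13].
Intermediaries M with M after R: B.
Via B — items with X starts B: none.
Union: none.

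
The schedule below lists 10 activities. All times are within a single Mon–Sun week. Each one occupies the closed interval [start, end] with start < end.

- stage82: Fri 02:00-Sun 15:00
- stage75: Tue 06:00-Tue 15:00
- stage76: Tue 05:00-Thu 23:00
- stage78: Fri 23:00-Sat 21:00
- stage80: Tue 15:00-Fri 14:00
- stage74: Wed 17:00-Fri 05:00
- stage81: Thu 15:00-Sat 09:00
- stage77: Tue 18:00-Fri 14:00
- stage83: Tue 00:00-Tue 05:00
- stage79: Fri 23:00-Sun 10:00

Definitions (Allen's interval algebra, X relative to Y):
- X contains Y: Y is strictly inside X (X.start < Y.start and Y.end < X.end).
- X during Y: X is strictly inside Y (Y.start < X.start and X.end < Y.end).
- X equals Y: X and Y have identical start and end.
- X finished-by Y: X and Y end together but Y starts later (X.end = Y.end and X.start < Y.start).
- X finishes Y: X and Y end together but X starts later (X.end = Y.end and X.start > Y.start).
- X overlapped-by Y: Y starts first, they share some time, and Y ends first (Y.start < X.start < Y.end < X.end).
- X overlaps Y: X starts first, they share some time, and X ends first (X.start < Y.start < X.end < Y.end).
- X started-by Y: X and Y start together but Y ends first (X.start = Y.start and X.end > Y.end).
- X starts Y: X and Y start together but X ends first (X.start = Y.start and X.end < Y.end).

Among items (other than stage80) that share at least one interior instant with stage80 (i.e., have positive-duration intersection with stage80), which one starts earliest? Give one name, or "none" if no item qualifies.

stage76

Target stage80 = [Tue 15:00, Fri 14:00].
stage74 [Wed 17:00, Fri 05:00] → during → candidate.
stage75 [Tue 06:00, Tue 15:00] → meets → excluded.
stage76 [Tue 05:00, Thu 23:00] → overlaps → candidate.
stage77 [Tue 18:00, Fri 14:00] → finishes → candidate.
stage78 [Fri 23:00, Sat 21:00] → after → excluded.
stage79 [Fri 23:00, Sun 10:00] → after → excluded.
stage81 [Thu 15:00, Sat 09:00] → overlapped-by → candidate.
stage82 [Fri 02:00, Sun 15:00] → overlapped-by → candidate.
stage83 [Tue 00:00, Tue 05:00] → before → excluded.
Among candidates, earliest start is Tue 05:00 → stage76.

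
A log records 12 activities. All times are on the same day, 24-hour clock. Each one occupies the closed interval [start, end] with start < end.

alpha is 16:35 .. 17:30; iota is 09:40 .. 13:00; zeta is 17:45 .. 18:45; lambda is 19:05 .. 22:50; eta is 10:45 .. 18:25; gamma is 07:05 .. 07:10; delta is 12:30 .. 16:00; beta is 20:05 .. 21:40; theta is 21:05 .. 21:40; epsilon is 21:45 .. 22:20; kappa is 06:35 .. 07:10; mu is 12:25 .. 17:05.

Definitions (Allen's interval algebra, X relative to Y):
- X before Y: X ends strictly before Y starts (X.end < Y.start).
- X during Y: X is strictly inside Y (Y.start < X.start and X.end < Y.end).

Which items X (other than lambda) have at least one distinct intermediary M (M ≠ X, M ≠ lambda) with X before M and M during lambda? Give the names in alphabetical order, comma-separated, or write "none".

alpha, beta, delta, eta, gamma, iota, kappa, mu, theta, zeta

Target lambda = [19:05, 22:50].
Intermediaries M with M during lambda: beta, epsilon, theta.
Via beta — items with X before beta: alpha, delta, eta, gamma, iota, kappa, mu, zeta.
Via epsilon — items with X before epsilon: alpha, beta, delta, eta, gamma, iota, kappa, mu, theta, zeta.
Via theta — items with X before theta: alpha, delta, eta, gamma, iota, kappa, mu, zeta.
Union: alpha, beta, delta, eta, gamma, iota, kappa, mu, theta, zeta.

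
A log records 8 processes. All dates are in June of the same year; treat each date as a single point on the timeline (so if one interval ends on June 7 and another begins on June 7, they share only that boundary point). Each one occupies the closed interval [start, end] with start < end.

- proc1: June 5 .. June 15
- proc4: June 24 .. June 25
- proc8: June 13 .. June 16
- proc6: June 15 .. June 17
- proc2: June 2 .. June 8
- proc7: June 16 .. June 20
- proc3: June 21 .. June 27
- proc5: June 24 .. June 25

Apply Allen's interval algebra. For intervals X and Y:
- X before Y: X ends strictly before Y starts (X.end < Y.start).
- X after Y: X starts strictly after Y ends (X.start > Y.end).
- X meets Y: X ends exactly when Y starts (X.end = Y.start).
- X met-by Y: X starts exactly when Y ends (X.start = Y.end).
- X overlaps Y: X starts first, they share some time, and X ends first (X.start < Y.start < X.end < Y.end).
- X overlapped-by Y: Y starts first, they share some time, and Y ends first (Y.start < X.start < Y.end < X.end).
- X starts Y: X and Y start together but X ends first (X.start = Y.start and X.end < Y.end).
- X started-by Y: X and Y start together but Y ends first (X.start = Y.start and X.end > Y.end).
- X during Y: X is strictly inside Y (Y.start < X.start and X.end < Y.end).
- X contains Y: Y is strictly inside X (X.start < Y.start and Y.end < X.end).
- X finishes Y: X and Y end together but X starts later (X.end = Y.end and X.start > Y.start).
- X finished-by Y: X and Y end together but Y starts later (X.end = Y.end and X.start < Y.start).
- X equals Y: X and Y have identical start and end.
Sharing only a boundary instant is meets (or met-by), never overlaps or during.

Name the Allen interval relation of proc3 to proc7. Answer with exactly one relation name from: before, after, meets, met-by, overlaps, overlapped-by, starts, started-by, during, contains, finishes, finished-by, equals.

proc3 = [June 21, June 27]; proc7 = [June 16, June 20].
Compare endpoints: proc3.start > proc7.start, proc3.start > proc7.end, proc3.end > proc7.start, proc3.end > proc7.end.
That pattern is 'after'.

after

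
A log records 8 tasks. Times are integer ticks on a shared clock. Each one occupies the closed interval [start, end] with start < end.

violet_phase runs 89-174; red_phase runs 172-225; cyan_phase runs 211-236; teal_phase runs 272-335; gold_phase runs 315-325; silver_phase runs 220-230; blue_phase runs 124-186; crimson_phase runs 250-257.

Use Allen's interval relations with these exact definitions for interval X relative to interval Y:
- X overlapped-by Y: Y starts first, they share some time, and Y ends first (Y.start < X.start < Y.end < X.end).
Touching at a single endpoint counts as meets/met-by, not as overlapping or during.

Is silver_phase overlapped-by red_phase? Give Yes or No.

silver_phase = [220, 230], red_phase = [172, 225].
Actual relation of silver_phase to red_phase: overlapped-by.
Asked whether 'overlapped-by' holds → Yes.

Yes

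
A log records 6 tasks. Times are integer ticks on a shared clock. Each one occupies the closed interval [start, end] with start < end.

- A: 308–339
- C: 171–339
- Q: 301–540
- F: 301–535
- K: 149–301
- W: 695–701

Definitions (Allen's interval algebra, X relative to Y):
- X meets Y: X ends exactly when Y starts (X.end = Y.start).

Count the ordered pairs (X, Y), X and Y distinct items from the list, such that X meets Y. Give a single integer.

Checking all 30 ordered pairs for relation 'meets'; matching pairs in alphabetical order:
(K, F): K meets F ✓
(K, Q): K meets Q ✓
Count: 2.

2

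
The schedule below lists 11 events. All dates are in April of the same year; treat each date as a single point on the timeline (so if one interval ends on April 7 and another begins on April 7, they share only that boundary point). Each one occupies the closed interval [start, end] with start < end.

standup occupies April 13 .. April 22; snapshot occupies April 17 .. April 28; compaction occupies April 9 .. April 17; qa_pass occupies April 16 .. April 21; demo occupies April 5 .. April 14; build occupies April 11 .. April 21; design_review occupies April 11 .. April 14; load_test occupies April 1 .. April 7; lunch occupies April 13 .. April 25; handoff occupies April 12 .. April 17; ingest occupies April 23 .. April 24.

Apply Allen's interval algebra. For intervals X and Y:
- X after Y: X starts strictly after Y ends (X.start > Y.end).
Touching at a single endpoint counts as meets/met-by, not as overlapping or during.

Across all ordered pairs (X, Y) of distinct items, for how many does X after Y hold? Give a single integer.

Checking all 110 ordered pairs for relation 'after'; matching pairs in alphabetical order:
(build, load_test): build after load_test ✓
(compaction, load_test): compaction after load_test ✓
(design_review, load_test): design_review after load_test ✓
(handoff, load_test): handoff after load_test ✓
(ingest, build): ingest after build ✓
(ingest, compaction): ingest after compaction ✓
(ingest, demo): ingest after demo ✓
(ingest, design_review): ingest after design_review ✓
(ingest, handoff): ingest after handoff ✓
(ingest, load_test): ingest after load_test ✓
(ingest, qa_pass): ingest after qa_pass ✓
(ingest, standup): ingest after standup ✓
(lunch, load_test): lunch after load_test ✓
(qa_pass, demo): qa_pass after demo ✓
(qa_pass, design_review): qa_pass after design_review ✓
(qa_pass, load_test): qa_pass after load_test ✓
(snapshot, demo): snapshot after demo ✓
(snapshot, design_review): snapshot after design_review ✓
(snapshot, load_test): snapshot after load_test ✓
(standup, load_test): standup after load_test ✓
Count: 20.

20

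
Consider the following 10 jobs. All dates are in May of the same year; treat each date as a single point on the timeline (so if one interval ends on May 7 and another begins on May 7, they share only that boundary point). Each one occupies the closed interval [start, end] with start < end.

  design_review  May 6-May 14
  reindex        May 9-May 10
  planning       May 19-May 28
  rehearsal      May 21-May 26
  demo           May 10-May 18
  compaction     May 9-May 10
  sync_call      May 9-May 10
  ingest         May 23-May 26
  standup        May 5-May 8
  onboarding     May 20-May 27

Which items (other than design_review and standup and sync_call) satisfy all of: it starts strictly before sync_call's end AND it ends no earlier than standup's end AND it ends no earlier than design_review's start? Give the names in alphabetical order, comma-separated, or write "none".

compaction, reindex

Conditions: its start is strictly before sync_call's end (X.start < May 10) AND its end is no earlier than standup's end (X.end >= May 8) AND its end is no earlier than design_review's start (X.end >= May 6).
compaction: start May 9 < May 10? ✓; end May 10 >= May 8? ✓; end May 10 >= May 6? ✓ → yes.
demo: start May 10 < May 10? ✗; end May 18 >= May 8? ✓; end May 18 >= May 6? ✓ → no.
ingest: start May 23 < May 10? ✗; end May 26 >= May 8? ✓; end May 26 >= May 6? ✓ → no.
onboarding: start May 20 < May 10? ✗; end May 27 >= May 8? ✓; end May 27 >= May 6? ✓ → no.
planning: start May 19 < May 10? ✗; end May 28 >= May 8? ✓; end May 28 >= May 6? ✓ → no.
rehearsal: start May 21 < May 10? ✗; end May 26 >= May 8? ✓; end May 26 >= May 6? ✓ → no.
reindex: start May 9 < May 10? ✓; end May 10 >= May 8? ✓; end May 10 >= May 6? ✓ → yes.
Result: compaction, reindex.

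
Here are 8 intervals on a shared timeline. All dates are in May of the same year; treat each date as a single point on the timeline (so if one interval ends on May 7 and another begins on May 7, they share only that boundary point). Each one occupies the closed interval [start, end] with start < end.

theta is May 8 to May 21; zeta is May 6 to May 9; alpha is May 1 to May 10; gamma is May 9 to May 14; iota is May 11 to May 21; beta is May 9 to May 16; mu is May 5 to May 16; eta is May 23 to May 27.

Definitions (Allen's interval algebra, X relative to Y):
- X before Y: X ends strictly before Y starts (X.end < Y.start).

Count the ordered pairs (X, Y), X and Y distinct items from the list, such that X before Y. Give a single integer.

9

Checking all 56 ordered pairs for relation 'before'; matching pairs in alphabetical order:
(alpha, eta): alpha before eta ✓
(alpha, iota): alpha before iota ✓
(beta, eta): beta before eta ✓
(gamma, eta): gamma before eta ✓
(iota, eta): iota before eta ✓
(mu, eta): mu before eta ✓
(theta, eta): theta before eta ✓
(zeta, eta): zeta before eta ✓
(zeta, iota): zeta before iota ✓
Count: 9.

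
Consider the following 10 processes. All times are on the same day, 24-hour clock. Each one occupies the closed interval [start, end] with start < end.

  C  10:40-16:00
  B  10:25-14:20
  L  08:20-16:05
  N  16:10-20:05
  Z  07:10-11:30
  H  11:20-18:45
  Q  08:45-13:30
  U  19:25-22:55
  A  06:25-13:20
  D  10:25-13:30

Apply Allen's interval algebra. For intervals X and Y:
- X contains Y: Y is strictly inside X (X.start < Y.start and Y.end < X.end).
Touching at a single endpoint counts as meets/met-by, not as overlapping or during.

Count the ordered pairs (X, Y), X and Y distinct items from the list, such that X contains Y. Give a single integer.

Checking all 90 ordered pairs for relation 'contains'; matching pairs in alphabetical order:
(A, Z): A contains Z ✓
(L, B): L contains B ✓
(L, C): L contains C ✓
(L, D): L contains D ✓
(L, Q): L contains Q ✓
Count: 5.

5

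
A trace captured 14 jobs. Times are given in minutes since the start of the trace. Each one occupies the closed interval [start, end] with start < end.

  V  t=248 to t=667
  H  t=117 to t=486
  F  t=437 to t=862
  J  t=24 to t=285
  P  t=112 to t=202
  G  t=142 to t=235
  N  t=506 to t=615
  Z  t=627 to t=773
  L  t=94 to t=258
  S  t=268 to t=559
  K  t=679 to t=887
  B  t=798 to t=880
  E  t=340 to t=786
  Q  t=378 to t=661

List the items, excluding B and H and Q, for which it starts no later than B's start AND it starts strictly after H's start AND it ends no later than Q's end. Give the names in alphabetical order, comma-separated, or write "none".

G, N, S

Conditions: its start is no later than B's start (X.start <= t=798) AND its start is strictly after H's start (X.start > t=117) AND its end is no later than Q's end (X.end <= t=661).
E: start t=340 <= t=798? ✓; start t=340 > t=117? ✓; end t=786 <= t=661? ✗ → no.
F: start t=437 <= t=798? ✓; start t=437 > t=117? ✓; end t=862 <= t=661? ✗ → no.
G: start t=142 <= t=798? ✓; start t=142 > t=117? ✓; end t=235 <= t=661? ✓ → yes.
J: start t=24 <= t=798? ✓; start t=24 > t=117? ✗; end t=285 <= t=661? ✓ → no.
K: start t=679 <= t=798? ✓; start t=679 > t=117? ✓; end t=887 <= t=661? ✗ → no.
L: start t=94 <= t=798? ✓; start t=94 > t=117? ✗; end t=258 <= t=661? ✓ → no.
N: start t=506 <= t=798? ✓; start t=506 > t=117? ✓; end t=615 <= t=661? ✓ → yes.
P: start t=112 <= t=798? ✓; start t=112 > t=117? ✗; end t=202 <= t=661? ✓ → no.
S: start t=268 <= t=798? ✓; start t=268 > t=117? ✓; end t=559 <= t=661? ✓ → yes.
V: start t=248 <= t=798? ✓; start t=248 > t=117? ✓; end t=667 <= t=661? ✗ → no.
Z: start t=627 <= t=798? ✓; start t=627 > t=117? ✓; end t=773 <= t=661? ✗ → no.
Result: G, N, S.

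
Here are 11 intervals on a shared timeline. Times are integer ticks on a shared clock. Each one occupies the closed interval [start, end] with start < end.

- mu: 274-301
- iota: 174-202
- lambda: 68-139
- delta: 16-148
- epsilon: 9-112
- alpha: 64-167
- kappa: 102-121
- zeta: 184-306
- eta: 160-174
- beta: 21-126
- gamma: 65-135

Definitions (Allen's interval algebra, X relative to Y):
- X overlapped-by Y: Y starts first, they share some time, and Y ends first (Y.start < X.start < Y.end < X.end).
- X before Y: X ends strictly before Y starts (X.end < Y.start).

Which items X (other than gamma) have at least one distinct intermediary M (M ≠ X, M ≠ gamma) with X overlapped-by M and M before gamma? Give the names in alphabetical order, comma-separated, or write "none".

none

Target gamma = [65, 135].
Intermediaries M with M before gamma: none.
Union: none.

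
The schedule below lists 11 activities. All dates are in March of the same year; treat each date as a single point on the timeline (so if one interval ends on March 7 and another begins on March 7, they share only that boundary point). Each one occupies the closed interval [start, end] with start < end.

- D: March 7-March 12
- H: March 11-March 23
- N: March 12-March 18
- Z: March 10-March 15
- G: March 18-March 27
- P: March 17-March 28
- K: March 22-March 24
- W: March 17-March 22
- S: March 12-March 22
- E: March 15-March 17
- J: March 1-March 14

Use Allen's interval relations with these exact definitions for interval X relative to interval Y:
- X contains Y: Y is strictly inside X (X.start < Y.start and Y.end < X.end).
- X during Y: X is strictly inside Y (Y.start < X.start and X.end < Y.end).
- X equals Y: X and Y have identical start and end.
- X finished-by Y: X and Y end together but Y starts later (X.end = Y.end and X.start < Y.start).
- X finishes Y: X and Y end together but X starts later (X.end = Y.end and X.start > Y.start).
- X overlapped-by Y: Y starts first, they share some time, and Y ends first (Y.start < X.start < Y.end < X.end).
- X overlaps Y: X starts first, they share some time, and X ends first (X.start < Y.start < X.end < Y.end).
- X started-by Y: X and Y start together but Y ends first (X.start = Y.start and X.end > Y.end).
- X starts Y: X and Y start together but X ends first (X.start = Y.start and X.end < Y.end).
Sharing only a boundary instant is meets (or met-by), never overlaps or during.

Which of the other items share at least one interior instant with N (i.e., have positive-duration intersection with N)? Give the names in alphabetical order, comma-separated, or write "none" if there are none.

E, H, J, P, S, W, Z

Target N = [March 12, March 18].
D [March 7, March 12] → meets → no.
E [March 15, March 17] → during → yes.
G [March 18, March 27] → met-by → no.
H [March 11, March 23] → contains → yes.
J [March 1, March 14] → overlaps → yes.
K [March 22, March 24] → after → no.
P [March 17, March 28] → overlapped-by → yes.
S [March 12, March 22] → started-by → yes.
W [March 17, March 22] → overlapped-by → yes.
Z [March 10, March 15] → overlaps → yes.
Result: E, H, J, P, S, W, Z.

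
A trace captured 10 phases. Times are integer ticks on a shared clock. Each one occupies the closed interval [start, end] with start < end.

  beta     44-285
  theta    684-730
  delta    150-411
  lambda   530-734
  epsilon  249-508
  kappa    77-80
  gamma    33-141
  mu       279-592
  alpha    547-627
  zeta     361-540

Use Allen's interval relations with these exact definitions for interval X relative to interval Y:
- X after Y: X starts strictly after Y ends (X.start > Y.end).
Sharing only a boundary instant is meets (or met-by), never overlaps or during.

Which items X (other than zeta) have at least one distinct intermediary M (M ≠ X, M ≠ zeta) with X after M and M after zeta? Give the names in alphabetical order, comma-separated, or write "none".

Target zeta = [361, 540].
Intermediaries M with M after zeta: alpha, theta.
Via alpha — items with X after alpha: theta.
Via theta — items with X after theta: none.
Union: theta.

theta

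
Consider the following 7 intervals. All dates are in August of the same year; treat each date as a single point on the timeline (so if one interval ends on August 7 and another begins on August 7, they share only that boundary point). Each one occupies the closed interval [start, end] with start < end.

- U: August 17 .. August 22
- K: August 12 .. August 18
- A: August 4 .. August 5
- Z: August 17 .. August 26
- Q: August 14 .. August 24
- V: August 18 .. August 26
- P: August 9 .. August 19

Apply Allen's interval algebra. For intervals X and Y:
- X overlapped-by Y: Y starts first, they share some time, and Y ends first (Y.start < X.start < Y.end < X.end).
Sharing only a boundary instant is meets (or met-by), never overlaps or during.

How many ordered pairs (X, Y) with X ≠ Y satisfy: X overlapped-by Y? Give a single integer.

Checking all 42 ordered pairs for relation 'overlapped-by'; matching pairs in alphabetical order:
(Q, K): Q overlapped-by K ✓
(Q, P): Q overlapped-by P ✓
(U, K): U overlapped-by K ✓
(U, P): U overlapped-by P ✓
(V, P): V overlapped-by P ✓
(V, Q): V overlapped-by Q ✓
(V, U): V overlapped-by U ✓
(Z, K): Z overlapped-by K ✓
(Z, P): Z overlapped-by P ✓
(Z, Q): Z overlapped-by Q ✓
Count: 10.

10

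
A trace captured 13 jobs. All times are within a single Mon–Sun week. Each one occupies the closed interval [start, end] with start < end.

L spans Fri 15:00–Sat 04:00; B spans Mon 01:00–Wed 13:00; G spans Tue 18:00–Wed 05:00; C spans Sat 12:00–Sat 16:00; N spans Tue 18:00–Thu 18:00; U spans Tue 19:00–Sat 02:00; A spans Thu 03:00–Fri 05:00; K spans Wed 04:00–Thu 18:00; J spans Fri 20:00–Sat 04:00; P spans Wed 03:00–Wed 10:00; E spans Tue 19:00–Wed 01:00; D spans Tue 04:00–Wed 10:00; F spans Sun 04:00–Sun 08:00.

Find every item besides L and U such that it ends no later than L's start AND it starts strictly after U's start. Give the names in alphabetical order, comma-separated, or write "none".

Conditions: its end is no later than L's start (X.end <= Fri 15:00) AND its start is strictly after U's start (X.start > Tue 19:00).
A: end Fri 05:00 <= Fri 15:00? ✓; start Thu 03:00 > Tue 19:00? ✓ → yes.
B: end Wed 13:00 <= Fri 15:00? ✓; start Mon 01:00 > Tue 19:00? ✗ → no.
C: end Sat 16:00 <= Fri 15:00? ✗; start Sat 12:00 > Tue 19:00? ✓ → no.
D: end Wed 10:00 <= Fri 15:00? ✓; start Tue 04:00 > Tue 19:00? ✗ → no.
E: end Wed 01:00 <= Fri 15:00? ✓; start Tue 19:00 > Tue 19:00? ✗ → no.
F: end Sun 08:00 <= Fri 15:00? ✗; start Sun 04:00 > Tue 19:00? ✓ → no.
G: end Wed 05:00 <= Fri 15:00? ✓; start Tue 18:00 > Tue 19:00? ✗ → no.
J: end Sat 04:00 <= Fri 15:00? ✗; start Fri 20:00 > Tue 19:00? ✓ → no.
K: end Thu 18:00 <= Fri 15:00? ✓; start Wed 04:00 > Tue 19:00? ✓ → yes.
N: end Thu 18:00 <= Fri 15:00? ✓; start Tue 18:00 > Tue 19:00? ✗ → no.
P: end Wed 10:00 <= Fri 15:00? ✓; start Wed 03:00 > Tue 19:00? ✓ → yes.
Result: A, K, P.

A, K, P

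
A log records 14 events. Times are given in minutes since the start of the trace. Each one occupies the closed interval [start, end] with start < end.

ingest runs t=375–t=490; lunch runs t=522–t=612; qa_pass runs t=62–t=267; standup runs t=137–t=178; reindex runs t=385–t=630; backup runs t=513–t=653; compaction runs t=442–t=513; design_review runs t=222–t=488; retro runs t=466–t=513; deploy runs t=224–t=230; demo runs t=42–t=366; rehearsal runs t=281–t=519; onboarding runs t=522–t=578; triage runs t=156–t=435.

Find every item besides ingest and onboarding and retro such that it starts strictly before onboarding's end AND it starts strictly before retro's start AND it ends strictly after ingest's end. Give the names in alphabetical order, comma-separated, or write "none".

Conditions: its start is strictly before onboarding's end (X.start < t=578) AND its start is strictly before retro's start (X.start < t=466) AND its end is strictly after ingest's end (X.end > t=490).
backup: start t=513 < t=578? ✓; start t=513 < t=466? ✗; end t=653 > t=490? ✓ → no.
compaction: start t=442 < t=578? ✓; start t=442 < t=466? ✓; end t=513 > t=490? ✓ → yes.
demo: start t=42 < t=578? ✓; start t=42 < t=466? ✓; end t=366 > t=490? ✗ → no.
deploy: start t=224 < t=578? ✓; start t=224 < t=466? ✓; end t=230 > t=490? ✗ → no.
design_review: start t=222 < t=578? ✓; start t=222 < t=466? ✓; end t=488 > t=490? ✗ → no.
lunch: start t=522 < t=578? ✓; start t=522 < t=466? ✗; end t=612 > t=490? ✓ → no.
qa_pass: start t=62 < t=578? ✓; start t=62 < t=466? ✓; end t=267 > t=490? ✗ → no.
rehearsal: start t=281 < t=578? ✓; start t=281 < t=466? ✓; end t=519 > t=490? ✓ → yes.
reindex: start t=385 < t=578? ✓; start t=385 < t=466? ✓; end t=630 > t=490? ✓ → yes.
standup: start t=137 < t=578? ✓; start t=137 < t=466? ✓; end t=178 > t=490? ✗ → no.
triage: start t=156 < t=578? ✓; start t=156 < t=466? ✓; end t=435 > t=490? ✗ → no.
Result: compaction, rehearsal, reindex.

compaction, rehearsal, reindex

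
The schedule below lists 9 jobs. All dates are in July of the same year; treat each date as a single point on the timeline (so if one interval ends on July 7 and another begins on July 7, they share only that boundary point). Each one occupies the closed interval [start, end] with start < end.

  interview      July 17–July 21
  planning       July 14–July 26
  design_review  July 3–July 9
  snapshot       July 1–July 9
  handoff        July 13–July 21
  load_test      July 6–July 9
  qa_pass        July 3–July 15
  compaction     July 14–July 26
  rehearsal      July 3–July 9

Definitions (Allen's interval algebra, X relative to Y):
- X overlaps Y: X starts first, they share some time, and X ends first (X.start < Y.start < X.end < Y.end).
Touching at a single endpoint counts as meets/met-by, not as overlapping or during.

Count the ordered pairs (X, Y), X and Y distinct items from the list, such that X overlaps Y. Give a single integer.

Checking all 72 ordered pairs for relation 'overlaps'; matching pairs in alphabetical order:
(handoff, compaction): handoff overlaps compaction ✓
(handoff, planning): handoff overlaps planning ✓
(qa_pass, compaction): qa_pass overlaps compaction ✓
(qa_pass, handoff): qa_pass overlaps handoff ✓
(qa_pass, planning): qa_pass overlaps planning ✓
(snapshot, qa_pass): snapshot overlaps qa_pass ✓
Count: 6.

6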